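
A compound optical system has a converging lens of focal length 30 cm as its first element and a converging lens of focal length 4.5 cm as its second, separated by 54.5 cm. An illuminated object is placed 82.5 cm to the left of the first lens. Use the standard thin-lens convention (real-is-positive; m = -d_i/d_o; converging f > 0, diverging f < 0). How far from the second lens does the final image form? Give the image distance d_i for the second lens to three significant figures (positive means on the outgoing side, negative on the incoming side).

Lens 1: 1/d_i1 = 1/f_1 - 1/d_o1 = 1/30 - 1/82.5 = 0.02121 cm^-1, so d_i1 = 47.143 cm.
That image sits 7.357 cm in front of the second lens, so d_o2 = 7.357 cm.
Lens 2: 1/d_i2 = 1/f_2 - 1/d_o2 = 1/4.5 - 1/(7.357) = 0.08630 cm^-1, so d_i2 = 11.588 cm.

11.6 cm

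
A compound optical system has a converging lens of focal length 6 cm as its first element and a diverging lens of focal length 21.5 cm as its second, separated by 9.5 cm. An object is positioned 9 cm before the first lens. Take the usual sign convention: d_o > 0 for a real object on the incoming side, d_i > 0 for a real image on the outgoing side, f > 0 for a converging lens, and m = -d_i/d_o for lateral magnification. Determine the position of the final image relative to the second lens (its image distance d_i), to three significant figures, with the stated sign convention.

Lens 1: 1/d_i1 = 1/f_1 - 1/d_o1 = 1/6 - 1/9 = 0.05556 cm^-1, so d_i1 = 18.000 cm.
Since 18.000 cm > 9.5 cm, the first image lies past the second lens and serves as a virtual object: d_o2 = L - d_i1 = -8.500 cm.
Lens 2: 1/d_i2 = 1/f_2 - 1/d_o2 = 1/(-21.5) - 1/(-8.500) = 0.07114 cm^-1, so d_i2 = 14.058 cm.

14.1 cm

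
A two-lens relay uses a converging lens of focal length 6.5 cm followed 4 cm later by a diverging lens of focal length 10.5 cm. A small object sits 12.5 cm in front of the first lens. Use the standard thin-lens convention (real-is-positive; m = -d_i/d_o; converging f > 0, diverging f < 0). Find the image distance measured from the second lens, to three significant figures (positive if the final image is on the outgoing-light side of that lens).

105 cm

Lens 1: 1/d_i1 = 1/f_1 - 1/d_o1 = 1/6.5 - 1/12.5 = 0.07385 cm^-1, so d_i1 = 13.542 cm.
Since 13.542 cm > 4 cm, the first image lies past the second lens and serves as a virtual object: d_o2 = L - d_i1 = -9.542 cm.
Lens 2: 1/d_i2 = 1/f_2 - 1/d_o2 = 1/(-10.5) - 1/(-9.542) = 0.00957 cm^-1, so d_i2 = 104.543 cm.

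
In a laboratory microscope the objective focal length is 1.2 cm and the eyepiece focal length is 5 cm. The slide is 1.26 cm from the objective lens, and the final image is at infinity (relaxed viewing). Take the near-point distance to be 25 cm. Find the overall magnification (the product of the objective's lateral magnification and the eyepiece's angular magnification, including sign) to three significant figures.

Objective: 1/d_i = 1/f_obj - 1/d_o = 1/1.2 - 1/1.26 = 0.03968 cm^-1, so d_i = 25.200 cm.
m_obj = -d_i/d_o = -25.200/1.26 = -20.000.
Eyepiece angular magnification (image at infinity): M_eye = D/f_e = 25/5 = 5.000.
Overall M = m_obj x M_eye = (-20.000)(5.000) = -100.00.

-100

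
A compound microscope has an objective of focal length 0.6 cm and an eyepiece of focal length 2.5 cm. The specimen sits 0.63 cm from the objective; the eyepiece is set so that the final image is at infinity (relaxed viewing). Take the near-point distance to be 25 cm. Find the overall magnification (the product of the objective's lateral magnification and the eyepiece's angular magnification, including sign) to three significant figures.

-200

Objective: 1/d_i = 1/f_obj - 1/d_o = 1/0.6 - 1/0.63 = 0.07937 cm^-1, so d_i = 12.600 cm.
m_obj = -d_i/d_o = -12.600/0.63 = -20.000.
Eyepiece angular magnification (image at infinity): M_eye = D/f_e = 25/2.5 = 10.000.
Overall M = m_obj x M_eye = (-20.000)(10.000) = -200.00.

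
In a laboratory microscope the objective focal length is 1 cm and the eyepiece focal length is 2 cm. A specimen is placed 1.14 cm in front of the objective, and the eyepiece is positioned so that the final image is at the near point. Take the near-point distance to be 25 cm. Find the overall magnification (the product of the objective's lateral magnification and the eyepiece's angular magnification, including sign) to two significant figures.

Objective: 1/d_i = 1/f_obj - 1/d_o = 1/1 - 1/1.14 = 0.12281 cm^-1, so d_i = 8.143 cm.
m_obj = -d_i/d_o = -8.143/1.14 = -7.143.
Eyepiece angular magnification (image at near point): M_eye = 1 + D/f_e = 1 + 25/2 = 13.500.
Overall M = m_obj x M_eye = (-7.143)(13.500) = -96.43.

-96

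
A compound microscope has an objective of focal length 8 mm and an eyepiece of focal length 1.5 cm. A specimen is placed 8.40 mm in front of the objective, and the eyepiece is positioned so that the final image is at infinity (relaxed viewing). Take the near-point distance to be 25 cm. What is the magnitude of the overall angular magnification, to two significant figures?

Convert to cm: f_obj = 8 mm = 0.8 cm; d_o = 8.40 mm = 0.84 cm.
Objective: 1/d_i = 1/f_obj - 1/d_o = 1/0.8 - 1/0.84 = 0.05952 cm^-1, so d_i = 16.800 cm.
m_obj = -d_i/d_o = -16.800/0.84 = -20.000.
Eyepiece angular magnification (image at infinity): M_eye = D/f_e = 25/1.5 = 16.667.
Overall M = m_obj x M_eye = (-20.000)(16.667) = -333.33.
|M| = 333.33.

330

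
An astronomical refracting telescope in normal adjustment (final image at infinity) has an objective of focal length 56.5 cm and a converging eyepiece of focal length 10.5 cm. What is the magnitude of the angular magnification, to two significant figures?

5.4

|M| = f_obj/|f_eye| = 56.5/10.5 = 5.381.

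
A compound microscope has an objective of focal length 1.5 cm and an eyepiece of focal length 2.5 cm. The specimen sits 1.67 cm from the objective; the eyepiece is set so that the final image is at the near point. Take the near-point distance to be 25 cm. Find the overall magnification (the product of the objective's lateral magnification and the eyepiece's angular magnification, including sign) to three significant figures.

-97.1

Objective: 1/d_i = 1/f_obj - 1/d_o = 1/1.5 - 1/1.67 = 0.06786 cm^-1, so d_i = 14.735 cm.
m_obj = -d_i/d_o = -14.735/1.67 = -8.824.
Eyepiece angular magnification (image at near point): M_eye = 1 + D/f_e = 1 + 25/2.5 = 11.000.
Overall M = m_obj x M_eye = (-8.824)(11.000) = -97.06.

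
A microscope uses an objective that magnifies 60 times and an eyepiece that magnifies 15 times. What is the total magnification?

900

The overall magnification of a compound microscope is the product of the objective and eyepiece magnifications:
M = M_obj x M_eye = 60 x 15 = 900.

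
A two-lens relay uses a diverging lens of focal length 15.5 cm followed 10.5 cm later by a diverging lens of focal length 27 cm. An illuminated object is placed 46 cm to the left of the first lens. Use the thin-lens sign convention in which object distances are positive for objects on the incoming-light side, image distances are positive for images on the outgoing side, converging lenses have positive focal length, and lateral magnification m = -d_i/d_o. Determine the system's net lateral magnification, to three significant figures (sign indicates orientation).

0.139

Lens 1: 1/d_i1 = 1/f_1 - 1/d_o1 = 1/(-15.5) - 1/46 = -0.08626 cm^-1, so d_i1 = -11.593 cm.
m_1 = -(-11.593)/46 = 0.2520.
With d_i1 < 0 the first image is virtual and lies on the object side; the object distance for lens 2 is d_o2 = 10.5 - (-11.593) = 22.093 cm.
Lens 2: 1/d_i2 = 1/f_2 - 1/d_o2 = 1/(-27) - 1/(22.093) = -0.08230 cm^-1, so d_i2 = -12.151 cm.
m_2 = -(-12.151)/(22.093) = 0.5500.
Total m = m_1 x m_2 = (0.2520)(0.5500) = 0.1386.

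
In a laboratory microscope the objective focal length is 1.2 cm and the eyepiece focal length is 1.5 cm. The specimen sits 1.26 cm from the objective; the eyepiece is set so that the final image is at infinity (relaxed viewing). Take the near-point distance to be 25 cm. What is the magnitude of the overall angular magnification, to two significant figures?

Objective: 1/d_i = 1/f_obj - 1/d_o = 1/1.2 - 1/1.26 = 0.03968 cm^-1, so d_i = 25.200 cm.
m_obj = -d_i/d_o = -25.200/1.26 = -20.000.
Eyepiece angular magnification (image at infinity): M_eye = D/f_e = 25/1.5 = 16.667.
Overall M = m_obj x M_eye = (-20.000)(16.667) = -333.33.
|M| = 333.33.

330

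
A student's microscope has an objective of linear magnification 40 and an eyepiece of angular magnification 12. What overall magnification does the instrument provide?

The overall magnification of a compound microscope is the product of the objective and eyepiece magnifications:
M = M_obj x M_eye = 40 x 12 = 480.

480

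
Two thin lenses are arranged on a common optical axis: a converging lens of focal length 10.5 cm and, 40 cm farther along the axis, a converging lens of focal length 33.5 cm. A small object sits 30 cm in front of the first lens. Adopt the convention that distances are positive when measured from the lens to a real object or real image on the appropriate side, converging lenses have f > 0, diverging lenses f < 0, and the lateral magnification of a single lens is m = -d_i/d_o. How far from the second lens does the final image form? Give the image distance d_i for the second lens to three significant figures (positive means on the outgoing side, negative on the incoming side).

Applying the thin-lens equation to the first lens, 1/10.5 = 1/30 + 1/d_i1, which gives d_i1 = 16.154 cm.
The intermediate image is 16.154 cm to the right of lens 1, so d_o2 = L - d_i1 = 40 - 16.154 = 23.846 cm.
Applying the thin-lens equation again with f_2 = 33.5 cm and d_o2 = 23.846 cm gives d_i2 = -82.749 cm.

-82.7 cm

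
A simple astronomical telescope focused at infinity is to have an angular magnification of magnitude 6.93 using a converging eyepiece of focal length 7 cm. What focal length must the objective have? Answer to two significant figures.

49 cm

|M| = f_obj/|f_eye|, so f_obj = |M| x |f_eye| = 6.93 x 7 = 48.510 cm.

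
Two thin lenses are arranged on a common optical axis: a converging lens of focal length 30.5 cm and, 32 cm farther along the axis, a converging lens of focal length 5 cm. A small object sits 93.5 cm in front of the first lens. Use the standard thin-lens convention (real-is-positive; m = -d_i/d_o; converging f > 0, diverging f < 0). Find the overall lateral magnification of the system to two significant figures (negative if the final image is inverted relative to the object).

Lens 1: 1/d_i1 = 1/f_1 - 1/d_o1 = 1/30.5 - 1/93.5 = 0.02209 cm^-1, so d_i1 = 45.266 cm.
m_1 = -(45.266)/93.5 = -0.4841.
This image would form 45.266 cm past lens 1, i.e. 13.266 cm beyond lens 2, so it is a virtual object for lens 2: d_o2 = 32 - 45.266 = -13.266 cm.
Lens 2: 1/d_i2 = 1/f_2 - 1/d_o2 = 1/5 - 1/(-13.266) = 0.27538 cm^-1, so d_i2 = 3.631 cm.
m_2 = -(3.631)/(-13.266) = 0.2737.
Overall magnification: m = m_1 m_2 = -0.1325.

-0.13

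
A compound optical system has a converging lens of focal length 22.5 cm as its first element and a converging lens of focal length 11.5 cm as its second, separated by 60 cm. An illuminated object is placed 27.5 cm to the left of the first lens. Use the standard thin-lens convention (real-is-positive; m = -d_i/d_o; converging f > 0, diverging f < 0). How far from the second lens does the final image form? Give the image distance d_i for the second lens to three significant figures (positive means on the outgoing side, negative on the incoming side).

Lens 1: 1/d_i1 = 1/f_1 - 1/d_o1 = 1/22.5 - 1/27.5 = 0.00808 cm^-1, so d_i1 = 123.750 cm.
This image would form 123.750 cm past lens 1, i.e. 63.750 cm beyond lens 2, so it is a virtual object for lens 2: d_o2 = 60 - 123.750 = -63.750 cm.
Lens 2: 1/d_i2 = 1/f_2 - 1/d_o2 = 1/11.5 - 1/(-63.750) = 0.10264 cm^-1, so d_i2 = 9.743 cm.

9.74 cm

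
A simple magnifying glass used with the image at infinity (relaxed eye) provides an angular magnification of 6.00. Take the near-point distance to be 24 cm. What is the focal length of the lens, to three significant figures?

For the image at infinity, M = D/f.
f = D/M = 24/6.0 = 4.000 cm.

4.00 cm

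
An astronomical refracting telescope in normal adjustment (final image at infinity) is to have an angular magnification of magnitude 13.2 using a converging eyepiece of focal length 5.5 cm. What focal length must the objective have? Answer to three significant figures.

72.6 cm

|M| = f_obj/|f_eye|, so f_obj = |M| x |f_eye| = 13.2 x 5.5 = 72.600 cm.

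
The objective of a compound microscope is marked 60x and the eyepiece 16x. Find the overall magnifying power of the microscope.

960

The overall magnification of a compound microscope is the product of the objective and eyepiece magnifications:
M = M_obj x M_eye = 60 x 16 = 960.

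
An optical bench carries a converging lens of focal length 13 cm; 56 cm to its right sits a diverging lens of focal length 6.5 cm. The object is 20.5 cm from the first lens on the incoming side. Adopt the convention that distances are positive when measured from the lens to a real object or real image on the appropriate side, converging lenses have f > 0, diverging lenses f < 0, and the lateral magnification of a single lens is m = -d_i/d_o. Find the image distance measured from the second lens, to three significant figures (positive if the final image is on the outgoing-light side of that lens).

-4.93 cm

First lens: d_i1 = 1/(1/13 - 1/20.5) = 35.533 cm.
That image sits 20.467 cm in front of the second lens, so d_o2 = 20.467 cm.
Second lens: d_i2 = 1/(1/(-6.5) - 1/(20.467)) = -4.933 cm.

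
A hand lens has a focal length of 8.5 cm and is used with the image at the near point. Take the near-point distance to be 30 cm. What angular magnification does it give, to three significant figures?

4.53

M = 1 + D/f = 1 + 30/8.5 = 4.529.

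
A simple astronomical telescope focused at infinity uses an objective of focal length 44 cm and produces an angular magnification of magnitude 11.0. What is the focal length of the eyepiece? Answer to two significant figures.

4.0 cm

|M| = f_obj/f_eye, so f_eye = f_obj/|M| = 44/11.0 = 4.000 cm.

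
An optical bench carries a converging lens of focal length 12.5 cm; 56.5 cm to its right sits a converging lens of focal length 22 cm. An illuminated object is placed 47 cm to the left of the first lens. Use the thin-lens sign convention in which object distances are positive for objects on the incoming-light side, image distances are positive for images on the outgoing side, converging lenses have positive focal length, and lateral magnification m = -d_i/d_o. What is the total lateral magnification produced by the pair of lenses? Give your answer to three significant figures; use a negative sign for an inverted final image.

0.456

First lens: d_i1 = 1/(1/12.5 - 1/47) = 17.029 cm.
m_1 = -(17.029)/47 = -0.3623.
The intermediate image is 17.029 cm to the right of lens 1, so d_o2 = L - d_i1 = 56.5 - 17.029 = 39.471 cm.
Second lens: d_i2 = 1/(1/22 - 1/(39.471)) = 49.703 cm.
m_2 = -(49.703)/(39.471) = -1.2592.
Total m = m_1 x m_2 = (-0.3623)(-1.2592) = 0.4562.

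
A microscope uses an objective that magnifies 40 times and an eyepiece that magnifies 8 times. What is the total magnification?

The overall magnification of a compound microscope is the product of the objective and eyepiece magnifications:
M = M_obj x M_eye = 40 x 8 = 320.

320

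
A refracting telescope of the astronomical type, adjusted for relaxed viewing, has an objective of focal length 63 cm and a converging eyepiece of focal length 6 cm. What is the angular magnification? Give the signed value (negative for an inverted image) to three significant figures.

M = -f_obj/f_eye = -63/(6) = -10.500.

-10.5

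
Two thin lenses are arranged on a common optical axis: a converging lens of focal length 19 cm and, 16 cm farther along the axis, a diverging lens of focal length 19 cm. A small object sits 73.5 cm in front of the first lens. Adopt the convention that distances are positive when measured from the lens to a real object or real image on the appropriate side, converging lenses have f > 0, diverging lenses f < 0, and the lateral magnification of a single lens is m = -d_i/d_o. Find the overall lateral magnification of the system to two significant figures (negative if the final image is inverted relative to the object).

Applying the thin-lens equation to the first lens, 1/19 = 1/73.5 + 1/d_i1, which gives d_i1 = 25.624 cm.
Its lateral magnification is m_1 = -d_i1/d_o1 = -(25.624)/73.5 = -0.3486.
This image would form 25.624 cm past lens 1, i.e. 9.624 cm beyond lens 2, so it is a virtual object for lens 2: d_o2 = 16 - 25.624 = -9.624 cm.
Applying the thin-lens equation again with f_2 = -19 cm and d_o2 = -9.624 cm gives d_i2 = 19.502 cm.
m_2 = -(19.502)/(-9.624) = 2.0264.
Overall magnification: m = m_1 m_2 = -0.7065.

-0.71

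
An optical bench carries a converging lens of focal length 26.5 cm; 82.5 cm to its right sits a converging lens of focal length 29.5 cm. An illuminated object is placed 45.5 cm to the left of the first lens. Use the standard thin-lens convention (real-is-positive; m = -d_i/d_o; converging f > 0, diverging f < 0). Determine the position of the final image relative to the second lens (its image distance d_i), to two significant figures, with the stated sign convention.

-54 cm

First lens: d_i1 = 1/(1/26.5 - 1/45.5) = 63.461 cm.
The intermediate image is 63.461 cm to the right of lens 1, so d_o2 = L - d_i1 = 82.5 - 63.461 = 19.039 cm.
Second lens: d_i2 = 1/(1/29.5 - 1/(19.039)) = -53.694 cm.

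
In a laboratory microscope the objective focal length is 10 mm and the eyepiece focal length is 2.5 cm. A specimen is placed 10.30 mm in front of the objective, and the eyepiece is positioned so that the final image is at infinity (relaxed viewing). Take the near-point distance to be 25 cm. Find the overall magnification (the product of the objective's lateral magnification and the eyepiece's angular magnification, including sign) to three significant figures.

-333

Convert to cm: f_obj = 10 mm = 1 cm; d_o = 10.30 mm = 1.03 cm.
Objective: 1/d_i = 1/f_obj - 1/d_o = 1/1 - 1/1.03 = 0.02913 cm^-1, so d_i = 34.333 cm.
m_obj = -d_i/d_o = -34.333/1.03 = -33.333.
Eyepiece angular magnification (image at infinity): M_eye = D/f_e = 25/2.5 = 10.000.
Overall M = m_obj x M_eye = (-33.333)(10.000) = -333.33.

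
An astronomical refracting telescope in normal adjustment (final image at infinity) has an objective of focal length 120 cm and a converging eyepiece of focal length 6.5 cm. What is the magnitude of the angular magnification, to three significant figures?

18.5

|M| = f_obj/|f_eye| = 120/6.5 = 18.462.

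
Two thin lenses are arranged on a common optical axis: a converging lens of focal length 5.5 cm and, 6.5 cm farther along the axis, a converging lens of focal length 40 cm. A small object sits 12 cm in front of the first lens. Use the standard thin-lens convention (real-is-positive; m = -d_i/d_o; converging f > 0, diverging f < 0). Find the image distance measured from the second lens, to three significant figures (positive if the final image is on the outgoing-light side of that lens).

Applying the thin-lens equation to the first lens, 1/5.5 = 1/12 + 1/d_i1, which gives d_i1 = 10.154 cm.
This image would form 10.154 cm past lens 1, i.e. 3.654 cm beyond lens 2, so it is a virtual object for lens 2: d_o2 = 6.5 - 10.154 = -3.654 cm.
Applying the thin-lens equation again with f_2 = 40 cm and d_o2 = -3.654 cm gives d_i2 = 3.348 cm.

3.35 cm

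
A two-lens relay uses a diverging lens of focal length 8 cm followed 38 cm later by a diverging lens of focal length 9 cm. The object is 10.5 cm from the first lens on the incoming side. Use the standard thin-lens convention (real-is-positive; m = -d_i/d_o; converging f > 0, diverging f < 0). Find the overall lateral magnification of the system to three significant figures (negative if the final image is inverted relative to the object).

0.0755

Applying the thin-lens equation to the first lens, 1/(-8) = 1/10.5 + 1/d_i1, which gives d_i1 = -4.541 cm.
Its lateral magnification is m_1 = -d_i1/d_o1 = -(-4.541)/10.5 = 0.4324.
The intermediate image is virtual, 4.541 cm to the left of lens 1, so d_o2 = L - d_i1 = 38 - (-4.541) = 42.541 cm.
Applying the thin-lens equation again with f_2 = -9 cm and d_o2 = 42.541 cm gives d_i2 = -7.428 cm.
m_2 = -(-7.428)/(42.541) = 0.1746.
Total m = m_1 x m_2 = (0.4324)(0.1746) = 0.0755.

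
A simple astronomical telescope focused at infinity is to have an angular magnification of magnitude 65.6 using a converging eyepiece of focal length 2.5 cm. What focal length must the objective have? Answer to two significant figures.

|M| = f_obj/|f_eye|, so f_obj = |M| x |f_eye| = 65.6 x 2.5 = 164.000 cm.

160 cm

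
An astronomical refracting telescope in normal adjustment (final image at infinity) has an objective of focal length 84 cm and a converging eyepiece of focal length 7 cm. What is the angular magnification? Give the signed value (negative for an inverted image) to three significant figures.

-12.0

M = -f_obj/f_eye = -84/(7) = -12.000.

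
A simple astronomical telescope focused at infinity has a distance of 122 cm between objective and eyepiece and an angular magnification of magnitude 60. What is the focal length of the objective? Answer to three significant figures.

120 cm

In normal adjustment the tube length equals f_obj + f_eye and |M| = f_obj/f_eye.
So f_obj = 60 f_eye and 60 f_eye + f_eye = 122 cm, giving f_eye = 122/61 = 2.000 cm and f_obj = 120.000 cm.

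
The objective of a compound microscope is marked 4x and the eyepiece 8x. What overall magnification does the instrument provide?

32

The overall magnification of a compound microscope is the product of the objective and eyepiece magnifications:
M = M_obj x M_eye = 4 x 8 = 32.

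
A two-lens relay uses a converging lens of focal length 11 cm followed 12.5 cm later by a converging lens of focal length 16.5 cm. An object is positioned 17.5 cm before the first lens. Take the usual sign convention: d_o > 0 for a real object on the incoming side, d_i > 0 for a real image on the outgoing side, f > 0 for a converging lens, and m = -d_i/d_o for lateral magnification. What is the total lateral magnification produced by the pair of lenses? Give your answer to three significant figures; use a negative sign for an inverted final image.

Applying the thin-lens equation to the first lens, 1/11 = 1/17.5 + 1/d_i1, which gives d_i1 = 29.615 cm.
Its lateral magnification is m_1 = -d_i1/d_o1 = -(29.615)/17.5 = -1.6923.
This image would form 29.615 cm past lens 1, i.e. 17.115 cm beyond lens 2, so it is a virtual object for lens 2: d_o2 = 12.5 - 29.615 = -17.115 cm.
Applying the thin-lens equation again with f_2 = 16.5 cm and d_o2 = -17.115 cm gives d_i2 = 8.401 cm.
m_2 = -(8.401)/(-17.115) = 0.4908.
Overall magnification: m = m_1 m_2 = -0.8307.

-0.831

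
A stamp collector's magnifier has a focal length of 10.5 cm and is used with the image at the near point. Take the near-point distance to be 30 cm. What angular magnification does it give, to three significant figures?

M = 1 + D/f = 1 + 30/10.5 = 3.857.

3.86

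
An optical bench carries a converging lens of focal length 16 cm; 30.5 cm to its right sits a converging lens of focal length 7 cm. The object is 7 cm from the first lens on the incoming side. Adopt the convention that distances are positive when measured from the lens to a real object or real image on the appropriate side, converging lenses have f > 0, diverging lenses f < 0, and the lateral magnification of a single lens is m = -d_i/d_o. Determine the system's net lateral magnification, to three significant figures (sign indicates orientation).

-0.346

Applying the thin-lens equation to the first lens, 1/16 = 1/7 + 1/d_i1, which gives d_i1 = -12.444 cm.
Its lateral magnification is m_1 = -d_i1/d_o1 = -(-12.444)/7 = 1.7778.
The intermediate image is virtual, 12.444 cm to the left of lens 1, so d_o2 = L - d_i1 = 30.5 - (-12.444) = 42.944 cm.
Applying the thin-lens equation again with f_2 = 7 cm and d_o2 = 42.944 cm gives d_i2 = 8.363 cm.
m_2 = -(8.363)/(42.944) = -0.1947.
Total m = m_1 x m_2 = (1.7778)(-0.1947) = -0.3462.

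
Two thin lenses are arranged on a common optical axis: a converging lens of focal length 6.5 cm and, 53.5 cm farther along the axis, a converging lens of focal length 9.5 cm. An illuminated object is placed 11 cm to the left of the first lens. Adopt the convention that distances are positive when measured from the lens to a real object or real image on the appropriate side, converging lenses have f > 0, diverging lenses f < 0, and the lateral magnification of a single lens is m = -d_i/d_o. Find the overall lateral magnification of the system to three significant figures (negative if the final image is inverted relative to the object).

Applying the thin-lens equation to the first lens, 1/6.5 = 1/11 + 1/d_i1, which gives d_i1 = 15.889 cm.
Its lateral magnification is m_1 = -d_i1/d_o1 = -(15.889)/11 = -1.4444.
The intermediate image is 15.889 cm to the right of lens 1, so d_o2 = L - d_i1 = 53.5 - 15.889 = 37.611 cm.
Applying the thin-lens equation again with f_2 = 9.5 cm and d_o2 = 37.611 cm gives d_i2 = 12.710 cm.
m_2 = -(12.710)/(37.611) = -0.3379.
Total m = m_1 x m_2 = (-1.4444)(-0.3379) = 0.4881.

0.488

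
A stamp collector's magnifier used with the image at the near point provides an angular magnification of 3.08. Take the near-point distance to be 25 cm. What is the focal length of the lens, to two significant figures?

12 cm

For the image at the near point, M = 1 + D/f.
f = D/(M - 1) = 25/(3.08 - 1) = 12.019 cm.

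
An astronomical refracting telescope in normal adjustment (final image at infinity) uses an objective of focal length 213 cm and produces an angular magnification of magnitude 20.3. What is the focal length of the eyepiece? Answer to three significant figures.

|M| = f_obj/f_eye, so f_eye = f_obj/|M| = 213/20.3 = 10.493 cm.

10.5 cm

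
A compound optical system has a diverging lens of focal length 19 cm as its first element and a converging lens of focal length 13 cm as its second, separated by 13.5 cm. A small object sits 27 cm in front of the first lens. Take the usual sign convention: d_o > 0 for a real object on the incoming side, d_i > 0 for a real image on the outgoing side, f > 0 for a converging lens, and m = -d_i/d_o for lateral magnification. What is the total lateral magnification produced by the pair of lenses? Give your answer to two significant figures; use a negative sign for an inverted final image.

-0.46

Applying the thin-lens equation to the first lens, 1/(-19) = 1/27 + 1/d_i1, which gives d_i1 = -11.152 cm.
Its lateral magnification is m_1 = -d_i1/d_o1 = -(-11.152)/27 = 0.4130.
With d_i1 < 0 the first image is virtual and lies on the object side; the object distance for lens 2 is d_o2 = 13.5 - (-11.152) = 24.652 cm.
Applying the thin-lens equation again with f_2 = 13 cm and d_o2 = 24.652 cm gives d_i2 = 27.504 cm.
m_2 = -(27.504)/(24.652) = -1.1157.
Total m = m_1 x m_2 = (0.4130)(-1.1157) = -0.4608.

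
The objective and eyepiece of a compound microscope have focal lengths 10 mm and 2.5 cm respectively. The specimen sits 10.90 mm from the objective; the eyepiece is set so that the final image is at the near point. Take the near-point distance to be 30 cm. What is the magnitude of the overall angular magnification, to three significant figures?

Convert to cm: f_obj = 10 mm = 1 cm; d_o = 10.90 mm = 1.09 cm.
Objective: 1/d_i = 1/f_obj - 1/d_o = 1/1 - 1/1.09 = 0.08257 cm^-1, so d_i = 12.111 cm.
m_obj = -d_i/d_o = -12.111/1.09 = -11.111.
Eyepiece angular magnification (image at near point): M_eye = 1 + D/f_e = 1 + 30/2.5 = 13.000.
Overall M = m_obj x M_eye = (-11.111)(13.000) = -144.44.
|M| = 144.44.

144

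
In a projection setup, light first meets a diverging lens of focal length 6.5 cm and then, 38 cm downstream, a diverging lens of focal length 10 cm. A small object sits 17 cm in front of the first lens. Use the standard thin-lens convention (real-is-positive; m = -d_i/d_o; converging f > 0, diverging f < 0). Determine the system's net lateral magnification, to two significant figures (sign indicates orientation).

Applying the thin-lens equation to the first lens, 1/(-6.5) = 1/17 + 1/d_i1, which gives d_i1 = -4.702 cm.
Its lateral magnification is m_1 = -d_i1/d_o1 = -(-4.702)/17 = 0.2766.
The intermediate image is virtual, 4.702 cm to the left of lens 1, so d_o2 = L - d_i1 = 38 - (-4.702) = 42.702 cm.
Applying the thin-lens equation again with f_2 = -10 cm and d_o2 = 42.702 cm gives d_i2 = -8.103 cm.
m_2 = -(-8.103)/(42.702) = 0.1897.
Overall magnification: m = m_1 m_2 = 0.0525.

0.052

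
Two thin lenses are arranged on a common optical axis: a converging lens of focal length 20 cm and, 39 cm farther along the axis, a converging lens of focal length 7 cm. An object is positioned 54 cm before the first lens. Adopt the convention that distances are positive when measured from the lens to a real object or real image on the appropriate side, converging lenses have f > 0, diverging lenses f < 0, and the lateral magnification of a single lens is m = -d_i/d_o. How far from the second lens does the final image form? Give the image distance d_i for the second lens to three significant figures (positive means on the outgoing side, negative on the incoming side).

215 cm

Applying the thin-lens equation to the first lens, 1/20 = 1/54 + 1/d_i1, which gives d_i1 = 31.765 cm.
The intermediate image is 31.765 cm to the right of lens 1, so d_o2 = L - d_i1 = 39 - 31.765 = 7.235 cm.
Applying the thin-lens equation again with f_2 = 7 cm and d_o2 = 7.235 cm gives d_i2 = 215.250 cm.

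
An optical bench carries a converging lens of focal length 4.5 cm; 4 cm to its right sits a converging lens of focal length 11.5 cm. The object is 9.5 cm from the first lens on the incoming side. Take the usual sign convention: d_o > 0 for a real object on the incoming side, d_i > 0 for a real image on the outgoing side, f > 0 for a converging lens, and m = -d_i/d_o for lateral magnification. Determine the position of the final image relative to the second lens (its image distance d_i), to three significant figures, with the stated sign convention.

First lens: d_i1 = 1/(1/4.5 - 1/9.5) = 8.550 cm.
Since 8.550 cm > 4 cm, the first image lies past the second lens and serves as a virtual object: d_o2 = L - d_i1 = -4.550 cm.
Second lens: d_i2 = 1/(1/11.5 - 1/(-4.550)) = 3.260 cm.

3.26 cm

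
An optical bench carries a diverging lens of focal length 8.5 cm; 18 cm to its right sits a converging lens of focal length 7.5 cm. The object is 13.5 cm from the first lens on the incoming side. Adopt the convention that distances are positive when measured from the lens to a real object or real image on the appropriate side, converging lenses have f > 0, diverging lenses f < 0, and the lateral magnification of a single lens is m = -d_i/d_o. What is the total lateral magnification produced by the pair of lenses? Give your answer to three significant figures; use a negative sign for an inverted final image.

Applying the thin-lens equation to the first lens, 1/(-8.5) = 1/13.5 + 1/d_i1, which gives d_i1 = -5.216 cm.
Its lateral magnification is m_1 = -d_i1/d_o1 = -(-5.216)/13.5 = 0.3864.
With d_i1 < 0 the first image is virtual and lies on the object side; the object distance for lens 2 is d_o2 = 18 - (-5.216) = 23.216 cm.
Applying the thin-lens equation again with f_2 = 7.5 cm and d_o2 = 23.216 cm gives d_i2 = 11.079 cm.
m_2 = -(11.079)/(23.216) = -0.4772.
Total m = m_1 x m_2 = (0.3864)(-0.4772) = -0.1844.

-0.184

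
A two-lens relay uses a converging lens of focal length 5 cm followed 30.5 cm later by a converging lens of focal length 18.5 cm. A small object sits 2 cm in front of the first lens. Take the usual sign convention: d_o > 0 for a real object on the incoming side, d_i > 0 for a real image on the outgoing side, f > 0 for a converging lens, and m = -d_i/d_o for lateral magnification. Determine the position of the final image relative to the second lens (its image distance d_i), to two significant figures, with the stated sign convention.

41 cm

Lens 1: 1/d_i1 = 1/f_1 - 1/d_o1 = 1/5 - 1/2 = -0.30000 cm^-1, so d_i1 = -3.333 cm.
The intermediate image is virtual, 3.333 cm to the left of lens 1, so d_o2 = L - d_i1 = 30.5 - (-3.333) = 33.833 cm.
Lens 2: 1/d_i2 = 1/f_2 - 1/d_o2 = 1/18.5 - 1/(33.833) = 0.02450 cm^-1, so d_i2 = 40.821 cm.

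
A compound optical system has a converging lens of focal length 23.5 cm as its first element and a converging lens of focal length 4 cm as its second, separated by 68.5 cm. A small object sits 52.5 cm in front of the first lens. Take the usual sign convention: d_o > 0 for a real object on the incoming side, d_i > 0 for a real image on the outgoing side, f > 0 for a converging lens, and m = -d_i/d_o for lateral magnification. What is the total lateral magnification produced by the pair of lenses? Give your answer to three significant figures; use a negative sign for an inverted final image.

0.148

Lens 1: 1/d_i1 = 1/f_1 - 1/d_o1 = 1/23.5 - 1/52.5 = 0.02351 cm^-1, so d_i1 = 42.543 cm.
m_1 = -(42.543)/52.5 = -0.8103.
That image sits 25.957 cm in front of the second lens, so d_o2 = 25.957 cm.
Lens 2: 1/d_i2 = 1/f_2 - 1/d_o2 = 1/4 - 1/(25.957) = 0.21147 cm^-1, so d_i2 = 4.729 cm.
m_2 = -(4.729)/(25.957) = -0.1822.
Total m = m_1 x m_2 = (-0.8103)(-0.1822) = 0.1476.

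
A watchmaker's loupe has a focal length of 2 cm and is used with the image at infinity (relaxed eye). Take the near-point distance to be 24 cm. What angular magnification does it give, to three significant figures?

M = D/f = 24/2 = 12.000.

12.0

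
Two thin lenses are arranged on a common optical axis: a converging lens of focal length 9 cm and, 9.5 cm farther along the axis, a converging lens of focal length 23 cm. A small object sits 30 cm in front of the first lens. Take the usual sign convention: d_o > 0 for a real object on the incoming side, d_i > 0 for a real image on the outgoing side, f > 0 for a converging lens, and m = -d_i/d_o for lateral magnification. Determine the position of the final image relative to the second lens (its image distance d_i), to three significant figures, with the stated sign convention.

First lens: d_i1 = 1/(1/9 - 1/30) = 12.857 cm.
Since 12.857 cm > 9.5 cm, the first image lies past the second lens and serves as a virtual object: d_o2 = L - d_i1 = -3.357 cm.
Second lens: d_i2 = 1/(1/23 - 1/(-3.357)) = 2.930 cm.

2.93 cm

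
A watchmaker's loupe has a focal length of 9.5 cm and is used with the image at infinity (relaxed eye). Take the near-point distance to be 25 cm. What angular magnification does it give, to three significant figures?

M = D/f = 25/9.5 = 2.632.

2.63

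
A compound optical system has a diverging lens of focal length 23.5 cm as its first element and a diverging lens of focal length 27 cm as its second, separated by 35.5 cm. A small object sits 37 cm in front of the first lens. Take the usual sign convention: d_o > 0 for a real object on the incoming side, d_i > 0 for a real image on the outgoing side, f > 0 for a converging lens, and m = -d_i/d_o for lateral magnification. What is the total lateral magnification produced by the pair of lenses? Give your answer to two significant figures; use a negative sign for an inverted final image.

0.14

Applying the thin-lens equation to the first lens, 1/(-23.5) = 1/37 + 1/d_i1, which gives d_i1 = -14.372 cm.
Its lateral magnification is m_1 = -d_i1/d_o1 = -(-14.372)/37 = 0.3884.
With d_i1 < 0 the first image is virtual and lies on the object side; the object distance for lens 2 is d_o2 = 35.5 - (-14.372) = 49.872 cm.
Applying the thin-lens equation again with f_2 = -27 cm and d_o2 = 49.872 cm gives d_i2 = -17.517 cm.
m_2 = -(-17.517)/(49.872) = 0.3512.
The system's lateral magnification is m_1 m_2 = (0.3884)(0.3512) = 0.1364.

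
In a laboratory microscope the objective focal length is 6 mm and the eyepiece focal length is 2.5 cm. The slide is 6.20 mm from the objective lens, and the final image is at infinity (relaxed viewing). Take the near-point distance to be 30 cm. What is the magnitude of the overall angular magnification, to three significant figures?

Convert to cm: f_obj = 6 mm = 0.6 cm; d_o = 6.20 mm = 0.62 cm.
Objective: 1/d_i = 1/f_obj - 1/d_o = 1/0.6 - 1/0.62 = 0.05376 cm^-1, so d_i = 18.600 cm.
m_obj = -d_i/d_o = -18.600/0.62 = -30.000.
Eyepiece angular magnification (image at infinity): M_eye = D/f_e = 30/2.5 = 12.000.
Overall M = m_obj x M_eye = (-30.000)(12.000) = -360.00.
|M| = 360.00.

360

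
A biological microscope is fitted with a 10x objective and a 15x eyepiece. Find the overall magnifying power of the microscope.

150

The overall magnification of a compound microscope is the product of the objective and eyepiece magnifications:
M = M_obj x M_eye = 10 x 15 = 150.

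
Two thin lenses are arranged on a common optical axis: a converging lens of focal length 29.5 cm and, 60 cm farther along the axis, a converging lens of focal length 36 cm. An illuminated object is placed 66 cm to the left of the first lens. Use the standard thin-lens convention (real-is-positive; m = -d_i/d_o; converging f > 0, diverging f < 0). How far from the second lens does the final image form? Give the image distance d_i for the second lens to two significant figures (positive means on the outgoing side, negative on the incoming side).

Lens 1: 1/d_i1 = 1/f_1 - 1/d_o1 = 1/29.5 - 1/66 = 0.01875 cm^-1, so d_i1 = 53.342 cm.
The intermediate image is 53.342 cm to the right of lens 1, so d_o2 = L - d_i1 = 60 - 53.342 = 6.658 cm.
Lens 2: 1/d_i2 = 1/f_2 - 1/d_o2 = 1/36 - 1/(6.658) = -0.12243 cm^-1, so d_i2 = -8.168 cm.

-8.2 cm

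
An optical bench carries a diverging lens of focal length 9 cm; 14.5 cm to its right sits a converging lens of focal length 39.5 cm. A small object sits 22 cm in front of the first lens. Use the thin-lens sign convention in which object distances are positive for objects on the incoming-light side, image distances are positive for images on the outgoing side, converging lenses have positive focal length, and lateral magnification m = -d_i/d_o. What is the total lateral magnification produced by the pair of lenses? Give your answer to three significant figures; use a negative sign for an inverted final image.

0.616

Applying the thin-lens equation to the first lens, 1/(-9) = 1/22 + 1/d_i1, which gives d_i1 = -6.387 cm.
Its lateral magnification is m_1 = -d_i1/d_o1 = -(-6.387)/22 = 0.2903.
The intermediate image is virtual, 6.387 cm to the left of lens 1, so d_o2 = L - d_i1 = 14.5 - (-6.387) = 20.887 cm.
Applying the thin-lens equation again with f_2 = 39.5 cm and d_o2 = 20.887 cm gives d_i2 = -44.326 cm.
m_2 = -(-44.326)/(20.887) = 2.1222.
Total m = m_1 x m_2 = (0.2903)(2.1222) = 0.6161.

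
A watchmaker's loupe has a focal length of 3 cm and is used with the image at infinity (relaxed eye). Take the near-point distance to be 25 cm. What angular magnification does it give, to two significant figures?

8.3

M = D/f = 25/3 = 8.333.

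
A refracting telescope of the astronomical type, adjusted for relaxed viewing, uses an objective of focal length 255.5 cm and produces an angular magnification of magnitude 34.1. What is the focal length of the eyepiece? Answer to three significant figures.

|M| = f_obj/f_eye, so f_eye = f_obj/|M| = 255.5/34.1 = 7.493 cm.

7.49 cm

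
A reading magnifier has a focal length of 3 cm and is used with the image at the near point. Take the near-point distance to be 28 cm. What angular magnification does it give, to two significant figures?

10

M = 1 + D/f = 1 + 28/3 = 10.333.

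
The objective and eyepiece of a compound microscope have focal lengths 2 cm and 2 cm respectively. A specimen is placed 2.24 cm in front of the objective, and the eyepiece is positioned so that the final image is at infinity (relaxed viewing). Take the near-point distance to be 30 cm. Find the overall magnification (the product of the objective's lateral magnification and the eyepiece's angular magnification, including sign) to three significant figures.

Objective: 1/d_i = 1/f_obj - 1/d_o = 1/2 - 1/2.24 = 0.05357 cm^-1, so d_i = 18.667 cm.
m_obj = -d_i/d_o = -18.667/2.24 = -8.333.
Eyepiece angular magnification (image at infinity): M_eye = D/f_e = 30/2 = 15.000.
Overall M = m_obj x M_eye = (-8.333)(15.000) = -125.00.

-125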